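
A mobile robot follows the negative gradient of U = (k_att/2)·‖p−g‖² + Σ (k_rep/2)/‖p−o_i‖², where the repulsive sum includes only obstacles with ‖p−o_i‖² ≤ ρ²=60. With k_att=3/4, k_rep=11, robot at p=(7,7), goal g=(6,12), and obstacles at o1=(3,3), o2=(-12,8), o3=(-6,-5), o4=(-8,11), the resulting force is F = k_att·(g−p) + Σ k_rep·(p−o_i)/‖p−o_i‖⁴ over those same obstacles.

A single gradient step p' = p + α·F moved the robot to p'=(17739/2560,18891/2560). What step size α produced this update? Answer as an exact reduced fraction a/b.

α = 1/10

F_att = 3/4·(g−p) = 3/4·(-1,5) = (-0.7500,3.7500)
o1: d²=32 ≤ ρ²=60; F_rep = 11·(4,4)/32² = (0.0430,0.0430)
o2: d²=362 > ρ²=60 → inactive
o3: d²=313 > ρ²=60 → inactive
o4: d²=241 > ρ²=60 → inactive
F = F_att + ΣF_rep = (-0.7070,3.7930)
Δp = p'−p = (-0.0707,0.3793); α = Δx/Fx = (-181/2560) / (-181/256) = 1/10
check: Δy/Fy = (971/2560) / (971/256) = 1/10 ✓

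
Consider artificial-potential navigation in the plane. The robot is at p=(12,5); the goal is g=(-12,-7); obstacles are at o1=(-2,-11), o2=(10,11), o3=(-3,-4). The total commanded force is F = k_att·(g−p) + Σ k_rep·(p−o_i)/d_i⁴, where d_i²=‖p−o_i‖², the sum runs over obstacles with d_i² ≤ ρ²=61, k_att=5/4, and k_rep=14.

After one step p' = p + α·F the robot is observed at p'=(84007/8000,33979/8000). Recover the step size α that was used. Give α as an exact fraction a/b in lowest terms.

F_att = 5/4·(g−p) = 5/4·(-24,-12) = (-30.0000,-15.0000)
o1: d²=452 > ρ²=61 → inactive
o2: d²=40 ≤ ρ²=61; F_rep = 14·(2,-6)/40² = (0.0175,-0.0525)
o3: d²=306 > ρ²=61 → inactive
F = F_att + ΣF_rep = (-29.9825,-15.0525)
Δp = p'−p = (-1.4991,-0.7526); α = Δx/Fx = (-11993/8000) / (-11993/400) = 1/20
check: Δy/Fy = (-6021/8000) / (-6021/400) = 1/20 ✓

α = 1/20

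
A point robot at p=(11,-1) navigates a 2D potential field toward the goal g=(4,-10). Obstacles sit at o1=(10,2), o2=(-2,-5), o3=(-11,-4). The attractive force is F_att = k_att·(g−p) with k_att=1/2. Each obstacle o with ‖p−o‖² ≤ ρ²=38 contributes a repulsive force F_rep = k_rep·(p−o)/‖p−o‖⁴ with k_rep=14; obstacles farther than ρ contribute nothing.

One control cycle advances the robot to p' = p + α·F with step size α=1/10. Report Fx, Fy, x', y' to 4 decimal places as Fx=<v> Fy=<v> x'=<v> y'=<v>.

F_att = 1/2·(g−p) = 1/2·(-7,-9) = (-3.5000,-4.5000)
o1: d²=10 ≤ ρ²=38; F_rep = 14·(1,-3)/10² = (0.1400,-0.4200)
o2: d²=185 > ρ²=38 → inactive
o3: d²=493 > ρ²=38 → inactive
F = F_att + ΣF_rep = (-3.3600,-4.9200)
p' = p + 1/10·F = (10.6640,-1.4920)

Fx=-3.3600 Fy=-4.9200 x'=10.6640 y'=-1.4920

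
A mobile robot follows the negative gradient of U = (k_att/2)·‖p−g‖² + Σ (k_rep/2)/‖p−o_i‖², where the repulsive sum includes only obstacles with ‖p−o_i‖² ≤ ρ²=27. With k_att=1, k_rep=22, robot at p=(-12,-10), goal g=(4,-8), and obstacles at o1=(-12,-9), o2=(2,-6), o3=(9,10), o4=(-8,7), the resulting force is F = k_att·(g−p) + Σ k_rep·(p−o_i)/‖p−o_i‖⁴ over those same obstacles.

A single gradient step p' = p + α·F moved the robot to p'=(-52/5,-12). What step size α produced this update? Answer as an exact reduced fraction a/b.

F_att = 1·(g−p) = 1·(16,2) = (16.0000,2.0000)
o1: d²=1 ≤ ρ²=27; F_rep = 22·(0,-1)/1² = (0.0000,-22.0000)
o2: d²=212 > ρ²=27 → inactive
o3: d²=841 > ρ²=27 → inactive
o4: d²=305 > ρ²=27 → inactive
F = F_att + ΣF_rep = (16.0000,-20.0000)
Δp = p'−p = (1.6000,-2.0000); α = Δx/Fx = (8/5) / (16) = 1/10
check: Δy/Fy = (-2) / (-20) = 1/10 ✓

α = 1/10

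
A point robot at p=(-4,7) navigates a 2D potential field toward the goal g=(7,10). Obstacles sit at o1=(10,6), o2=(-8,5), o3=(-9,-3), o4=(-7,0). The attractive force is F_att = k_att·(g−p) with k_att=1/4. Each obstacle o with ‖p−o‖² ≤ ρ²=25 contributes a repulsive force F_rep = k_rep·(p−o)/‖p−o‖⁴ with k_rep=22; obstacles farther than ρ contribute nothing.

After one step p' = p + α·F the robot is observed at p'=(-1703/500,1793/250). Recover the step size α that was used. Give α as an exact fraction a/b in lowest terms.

F_att = 1/4·(g−p) = 1/4·(11,3) = (2.7500,0.7500)
o1: d²=197 > ρ²=25 → inactive
o2: d²=20 ≤ ρ²=25; F_rep = 22·(4,2)/20² = (0.2200,0.1100)
o3: d²=125 > ρ²=25 → inactive
o4: d²=58 > ρ²=25 → inactive
F = F_att + ΣF_rep = (2.9700,0.8600)
Δp = p'−p = (0.5940,0.1720); α = Δx/Fx = (297/500) / (297/100) = 1/5
check: Δy/Fy = (43/250) / (43/50) = 1/5 ✓

α = 1/5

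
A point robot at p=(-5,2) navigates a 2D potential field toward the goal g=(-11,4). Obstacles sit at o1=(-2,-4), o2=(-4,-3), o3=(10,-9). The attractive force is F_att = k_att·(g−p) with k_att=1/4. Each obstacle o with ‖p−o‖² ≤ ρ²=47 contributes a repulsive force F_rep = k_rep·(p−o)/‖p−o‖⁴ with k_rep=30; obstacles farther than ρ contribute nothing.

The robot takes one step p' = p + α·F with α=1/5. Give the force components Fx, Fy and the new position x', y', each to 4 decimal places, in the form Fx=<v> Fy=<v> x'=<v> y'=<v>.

F_att = 1/4·(g−p) = 1/4·(-6,2) = (-1.5000,0.5000)
o1: d²=45 ≤ ρ²=47; F_rep = 30·(-3,6)/45² = (-0.0444,0.0889)
o2: d²=26 ≤ ρ²=47; F_rep = 30·(-1,5)/26² = (-0.0444,0.2219)
o3: d²=346 > ρ²=47 → inactive
F = F_att + ΣF_rep = (-1.5888,0.8108)
p' = p + 1/5·F = (-5.3178,2.1622)

Fx=-1.5888 Fy=0.8108 x'=-5.3178 y'=2.1622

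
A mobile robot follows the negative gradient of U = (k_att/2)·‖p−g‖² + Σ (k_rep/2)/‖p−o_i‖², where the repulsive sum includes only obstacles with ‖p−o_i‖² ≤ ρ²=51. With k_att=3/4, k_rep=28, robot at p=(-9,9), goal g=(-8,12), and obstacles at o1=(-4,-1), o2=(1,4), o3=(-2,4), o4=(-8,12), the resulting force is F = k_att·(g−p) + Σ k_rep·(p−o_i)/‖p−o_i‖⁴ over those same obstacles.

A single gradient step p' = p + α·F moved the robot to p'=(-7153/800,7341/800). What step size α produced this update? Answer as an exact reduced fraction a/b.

F_att = 3/4·(g−p) = 3/4·(1,3) = (0.7500,2.2500)
o1: d²=125 > ρ²=51 → inactive
o2: d²=125 > ρ²=51 → inactive
o3: d²=74 > ρ²=51 → inactive
o4: d²=10 ≤ ρ²=51; F_rep = 28·(-1,-3)/10² = (-0.2800,-0.8400)
F = F_att + ΣF_rep = (0.4700,1.4100)
Δp = p'−p = (0.0587,0.1762); α = Δx/Fx = (47/800) / (47/100) = 1/8
check: Δy/Fy = (141/800) / (141/100) = 1/8 ✓

α = 1/8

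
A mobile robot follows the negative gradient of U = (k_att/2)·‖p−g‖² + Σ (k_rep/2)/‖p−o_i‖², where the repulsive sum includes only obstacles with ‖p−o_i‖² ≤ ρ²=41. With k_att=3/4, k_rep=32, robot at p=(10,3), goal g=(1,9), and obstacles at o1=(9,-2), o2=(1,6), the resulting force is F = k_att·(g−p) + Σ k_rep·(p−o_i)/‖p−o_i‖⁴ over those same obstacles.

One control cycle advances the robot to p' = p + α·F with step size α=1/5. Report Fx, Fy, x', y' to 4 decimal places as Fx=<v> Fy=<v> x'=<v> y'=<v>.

Fx=-6.7027 Fy=4.7367 x'=8.6595 y'=3.9473

F_att = 3/4·(g−p) = 3/4·(-9,6) = (-6.7500,4.5000)
o1: d²=26 ≤ ρ²=41; F_rep = 32·(1,5)/26² = (0.0473,0.2367)
o2: d²=90 > ρ²=41 → inactive
F = F_att + ΣF_rep = (-6.7027,4.7367)
p' = p + 1/5·F = (8.6595,3.9473)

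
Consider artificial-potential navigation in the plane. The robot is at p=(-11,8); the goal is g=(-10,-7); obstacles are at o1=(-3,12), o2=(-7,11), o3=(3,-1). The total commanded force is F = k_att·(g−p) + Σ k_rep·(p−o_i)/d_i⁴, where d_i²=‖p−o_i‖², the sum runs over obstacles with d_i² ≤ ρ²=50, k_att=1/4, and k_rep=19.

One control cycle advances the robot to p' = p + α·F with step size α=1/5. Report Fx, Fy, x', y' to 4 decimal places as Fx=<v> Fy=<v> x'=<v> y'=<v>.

Fx=0.1284 Fy=-3.8412 x'=-10.9743 y'=7.2318

F_att = 1/4·(g−p) = 1/4·(1,-15) = (0.2500,-3.7500)
o1: d²=80 > ρ²=50 → inactive
o2: d²=25 ≤ ρ²=50; F_rep = 19·(-4,-3)/25² = (-0.1216,-0.0912)
o3: d²=277 > ρ²=50 → inactive
F = F_att + ΣF_rep = (0.1284,-3.8412)
p' = p + 1/5·F = (-10.9743,7.2318)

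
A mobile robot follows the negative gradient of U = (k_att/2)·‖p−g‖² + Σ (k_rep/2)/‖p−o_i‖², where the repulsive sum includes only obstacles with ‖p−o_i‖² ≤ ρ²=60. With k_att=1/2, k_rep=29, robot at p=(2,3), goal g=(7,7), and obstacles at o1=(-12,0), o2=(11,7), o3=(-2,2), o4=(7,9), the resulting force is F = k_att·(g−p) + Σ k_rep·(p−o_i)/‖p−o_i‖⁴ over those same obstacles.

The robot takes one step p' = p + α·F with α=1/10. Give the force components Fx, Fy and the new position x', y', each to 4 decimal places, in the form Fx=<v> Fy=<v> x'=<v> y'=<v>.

Fx=2.9014 Fy=2.1003 x'=2.2901 y'=3.2100

F_att = 1/2·(g−p) = 1/2·(5,4) = (2.5000,2.0000)
o1: d²=205 > ρ²=60 → inactive
o2: d²=97 > ρ²=60 → inactive
o3: d²=17 ≤ ρ²=60; F_rep = 29·(4,1)/17² = (0.4014,0.1003)
o4: d²=61 > ρ²=60 → inactive
F = F_att + ΣF_rep = (2.9014,2.1003)
p' = p + 1/10·F = (2.2901,3.2100)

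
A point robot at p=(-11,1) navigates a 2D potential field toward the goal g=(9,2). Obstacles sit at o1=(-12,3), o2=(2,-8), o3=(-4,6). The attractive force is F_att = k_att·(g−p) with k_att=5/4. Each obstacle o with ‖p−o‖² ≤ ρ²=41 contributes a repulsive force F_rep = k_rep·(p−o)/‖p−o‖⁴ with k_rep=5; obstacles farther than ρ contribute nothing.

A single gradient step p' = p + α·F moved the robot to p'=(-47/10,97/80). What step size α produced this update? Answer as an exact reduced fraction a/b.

F_att = 5/4·(g−p) = 5/4·(20,1) = (25.0000,1.2500)
o1: d²=5 ≤ ρ²=41; F_rep = 5·(1,-2)/5² = (0.2000,-0.4000)
o2: d²=250 > ρ²=41 → inactive
o3: d²=74 > ρ²=41 → inactive
F = F_att + ΣF_rep = (25.2000,0.8500)
Δp = p'−p = (6.3000,0.2125); α = Δx/Fx = (63/10) / (126/5) = 1/4
check: Δy/Fy = (17/80) / (17/20) = 1/4 ✓

α = 1/4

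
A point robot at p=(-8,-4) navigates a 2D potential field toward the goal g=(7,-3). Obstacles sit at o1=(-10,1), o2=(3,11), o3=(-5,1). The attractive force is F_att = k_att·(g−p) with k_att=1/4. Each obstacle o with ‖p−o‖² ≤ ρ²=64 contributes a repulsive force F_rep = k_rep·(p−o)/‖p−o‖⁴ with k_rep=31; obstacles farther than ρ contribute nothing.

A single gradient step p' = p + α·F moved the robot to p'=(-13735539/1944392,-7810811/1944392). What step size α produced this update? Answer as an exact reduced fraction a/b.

F_att = 1/4·(g−p) = 1/4·(15,1) = (3.7500,0.2500)
o1: d²=29 ≤ ρ²=64; F_rep = 31·(2,-5)/29² = (0.0737,-0.1843)
o2: d²=346 > ρ²=64 → inactive
o3: d²=34 ≤ ρ²=64; F_rep = 31·(-3,-5)/34² = (-0.0804,-0.1341)
F = F_att + ΣF_rep = (3.7433,-0.0684)
Δp = p'−p = (0.9358,-0.0171); α = Δx/Fx = (1819597/1944392) / (1819597/486098) = 1/4
check: Δy/Fy = (-33243/1944392) / (-33243/486098) = 1/4 ✓

α = 1/4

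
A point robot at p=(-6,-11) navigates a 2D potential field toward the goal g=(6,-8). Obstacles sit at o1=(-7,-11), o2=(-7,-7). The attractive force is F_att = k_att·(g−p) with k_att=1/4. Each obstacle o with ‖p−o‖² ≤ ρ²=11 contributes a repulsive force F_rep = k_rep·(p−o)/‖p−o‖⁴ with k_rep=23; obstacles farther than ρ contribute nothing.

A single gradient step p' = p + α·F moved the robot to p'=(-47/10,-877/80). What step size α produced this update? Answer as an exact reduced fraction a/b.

F_att = 1/4·(g−p) = 1/4·(12,3) = (3.0000,0.7500)
o1: d²=1 ≤ ρ²=11; F_rep = 23·(1,0)/1² = (23.0000,0.0000)
o2: d²=17 > ρ²=11 → inactive
F = F_att + ΣF_rep = (26.0000,0.7500)
Δp = p'−p = (1.3000,0.0375); α = Δx/Fx = (13/10) / (26) = 1/20
check: Δy/Fy = (3/80) / (3/4) = 1/20 ✓

α = 1/20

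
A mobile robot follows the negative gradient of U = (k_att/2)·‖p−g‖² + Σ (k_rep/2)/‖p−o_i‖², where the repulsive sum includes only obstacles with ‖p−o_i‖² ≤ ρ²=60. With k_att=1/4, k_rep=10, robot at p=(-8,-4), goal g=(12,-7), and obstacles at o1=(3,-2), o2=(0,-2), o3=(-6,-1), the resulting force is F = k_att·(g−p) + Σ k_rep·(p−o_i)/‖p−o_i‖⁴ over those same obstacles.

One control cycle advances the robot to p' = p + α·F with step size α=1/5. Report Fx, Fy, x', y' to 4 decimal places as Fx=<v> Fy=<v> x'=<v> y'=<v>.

F_att = 1/4·(g−p) = 1/4·(20,-3) = (5.0000,-0.7500)
o1: d²=125 > ρ²=60 → inactive
o2: d²=68 > ρ²=60 → inactive
o3: d²=13 ≤ ρ²=60; F_rep = 10·(-2,-3)/13² = (-0.1183,-0.1775)
F = F_att + ΣF_rep = (4.8817,-0.9275)
p' = p + 1/5·F = (-7.0237,-4.1855)

Fx=4.8817 Fy=-0.9275 x'=-7.0237 y'=-4.1855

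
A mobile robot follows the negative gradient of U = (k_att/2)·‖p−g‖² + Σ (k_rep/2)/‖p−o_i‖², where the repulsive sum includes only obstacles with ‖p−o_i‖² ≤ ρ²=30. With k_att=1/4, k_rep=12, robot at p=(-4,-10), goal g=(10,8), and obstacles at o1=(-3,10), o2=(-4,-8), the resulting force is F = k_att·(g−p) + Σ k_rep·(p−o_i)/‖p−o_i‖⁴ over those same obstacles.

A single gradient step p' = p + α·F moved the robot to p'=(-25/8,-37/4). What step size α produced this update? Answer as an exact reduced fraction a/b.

F_att = 1/4·(g−p) = 1/4·(14,18) = (3.5000,4.5000)
o1: d²=401 > ρ²=30 → inactive
o2: d²=4 ≤ ρ²=30; F_rep = 12·(0,-2)/4² = (0.0000,-1.5000)
F = F_att + ΣF_rep = (3.5000,3.0000)
Δp = p'−p = (0.8750,0.7500); α = Δx/Fx = (7/8) / (7/2) = 1/4
check: Δy/Fy = (3/4) / (3) = 1/4 ✓

α = 1/4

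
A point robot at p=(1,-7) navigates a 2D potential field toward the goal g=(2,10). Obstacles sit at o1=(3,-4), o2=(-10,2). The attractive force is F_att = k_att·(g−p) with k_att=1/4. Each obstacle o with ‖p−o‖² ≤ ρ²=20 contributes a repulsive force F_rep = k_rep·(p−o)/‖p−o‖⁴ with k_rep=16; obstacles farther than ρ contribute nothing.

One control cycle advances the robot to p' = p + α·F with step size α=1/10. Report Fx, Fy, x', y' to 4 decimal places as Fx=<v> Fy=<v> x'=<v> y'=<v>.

Fx=0.0607 Fy=3.9660 x'=1.0061 y'=-6.6034

F_att = 1/4·(g−p) = 1/4·(1,17) = (0.2500,4.2500)
o1: d²=13 ≤ ρ²=20; F_rep = 16·(-2,-3)/13² = (-0.1893,-0.2840)
o2: d²=202 > ρ²=20 → inactive
F = F_att + ΣF_rep = (0.0607,3.9660)
p' = p + 1/10·F = (1.0061,-6.6034)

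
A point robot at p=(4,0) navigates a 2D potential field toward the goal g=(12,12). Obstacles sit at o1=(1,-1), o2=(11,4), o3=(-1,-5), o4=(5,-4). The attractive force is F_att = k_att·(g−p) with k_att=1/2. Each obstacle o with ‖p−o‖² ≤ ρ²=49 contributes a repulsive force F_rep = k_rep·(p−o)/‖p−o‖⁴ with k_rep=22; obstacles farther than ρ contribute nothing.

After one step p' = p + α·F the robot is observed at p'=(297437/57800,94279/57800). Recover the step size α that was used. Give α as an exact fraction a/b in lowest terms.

α = 1/4

F_att = 1/2·(g−p) = 1/2·(8,12) = (4.0000,6.0000)
o1: d²=10 ≤ ρ²=49; F_rep = 22·(3,1)/10² = (0.6600,0.2200)
o2: d²=65 > ρ²=49 → inactive
o3: d²=50 > ρ²=49 → inactive
o4: d²=17 ≤ ρ²=49; F_rep = 22·(-1,4)/17² = (-0.0761,0.3045)
F = F_att + ΣF_rep = (4.5839,6.5245)
Δp = p'−p = (1.1460,1.6311); α = Δx/Fx = (66237/57800) / (66237/14450) = 1/4
check: Δy/Fy = (94279/57800) / (94279/14450) = 1/4 ✓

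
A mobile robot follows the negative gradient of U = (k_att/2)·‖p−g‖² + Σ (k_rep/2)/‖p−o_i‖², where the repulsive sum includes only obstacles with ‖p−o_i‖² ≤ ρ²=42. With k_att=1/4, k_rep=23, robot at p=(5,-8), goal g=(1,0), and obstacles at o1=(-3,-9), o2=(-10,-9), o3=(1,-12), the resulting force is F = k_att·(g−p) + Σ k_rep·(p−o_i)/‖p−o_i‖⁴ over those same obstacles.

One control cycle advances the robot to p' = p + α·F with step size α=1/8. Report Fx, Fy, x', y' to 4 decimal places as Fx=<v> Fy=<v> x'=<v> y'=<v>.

Fx=-0.9102 Fy=2.0898 x'=4.8862 y'=-7.7388

F_att = 1/4·(g−p) = 1/4·(-4,8) = (-1.0000,2.0000)
o1: d²=65 > ρ²=42 → inactive
o2: d²=226 > ρ²=42 → inactive
o3: d²=32 ≤ ρ²=42; F_rep = 23·(4,4)/32² = (0.0898,0.0898)
F = F_att + ΣF_rep = (-0.9102,2.0898)
p' = p + 1/8·F = (4.8862,-7.7388)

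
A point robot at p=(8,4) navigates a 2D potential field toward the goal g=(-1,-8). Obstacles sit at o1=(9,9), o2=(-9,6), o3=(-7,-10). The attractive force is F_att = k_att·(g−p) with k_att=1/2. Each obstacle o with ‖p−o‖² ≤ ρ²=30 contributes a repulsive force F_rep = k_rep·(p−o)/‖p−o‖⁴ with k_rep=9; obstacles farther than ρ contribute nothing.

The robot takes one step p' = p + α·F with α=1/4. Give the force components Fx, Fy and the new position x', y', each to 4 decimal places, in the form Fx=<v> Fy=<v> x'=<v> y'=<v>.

F_att = 1/2·(g−p) = 1/2·(-9,-12) = (-4.5000,-6.0000)
o1: d²=26 ≤ ρ²=30; F_rep = 9·(-1,-5)/26² = (-0.0133,-0.0666)
o2: d²=293 > ρ²=30 → inactive
o3: d²=421 > ρ²=30 → inactive
F = F_att + ΣF_rep = (-4.5133,-6.0666)
p' = p + 1/4·F = (6.8717,2.4834)

Fx=-4.5133 Fy=-6.0666 x'=6.8717 y'=2.4834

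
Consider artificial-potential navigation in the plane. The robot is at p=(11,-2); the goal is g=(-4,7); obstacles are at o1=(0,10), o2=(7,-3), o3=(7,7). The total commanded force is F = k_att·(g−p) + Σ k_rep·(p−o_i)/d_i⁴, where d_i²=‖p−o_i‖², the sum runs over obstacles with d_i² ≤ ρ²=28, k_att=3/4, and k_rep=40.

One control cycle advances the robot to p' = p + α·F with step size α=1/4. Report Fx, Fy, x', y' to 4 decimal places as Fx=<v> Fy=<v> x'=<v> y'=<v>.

F_att = 3/4·(g−p) = 3/4·(-15,9) = (-11.2500,6.7500)
o1: d²=265 > ρ²=28 → inactive
o2: d²=17 ≤ ρ²=28; F_rep = 40·(4,1)/17² = (0.5536,0.1384)
o3: d²=97 > ρ²=28 → inactive
F = F_att + ΣF_rep = (-10.6964,6.8884)
p' = p + 1/4·F = (8.3259,-0.2779)

Fx=-10.6964 Fy=6.8884 x'=8.3259 y'=-0.2779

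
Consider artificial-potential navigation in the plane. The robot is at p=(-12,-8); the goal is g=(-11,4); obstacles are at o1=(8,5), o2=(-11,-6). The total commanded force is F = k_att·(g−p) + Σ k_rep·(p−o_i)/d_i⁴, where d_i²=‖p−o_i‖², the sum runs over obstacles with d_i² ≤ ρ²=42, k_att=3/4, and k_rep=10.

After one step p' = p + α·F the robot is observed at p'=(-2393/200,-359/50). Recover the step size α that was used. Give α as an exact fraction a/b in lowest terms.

α = 1/10

F_att = 3/4·(g−p) = 3/4·(1,12) = (0.7500,9.0000)
o1: d²=569 > ρ²=42 → inactive
o2: d²=5 ≤ ρ²=42; F_rep = 10·(-1,-2)/5² = (-0.4000,-0.8000)
F = F_att + ΣF_rep = (0.3500,8.2000)
Δp = p'−p = (0.0350,0.8200); α = Δx/Fx = (7/200) / (7/20) = 1/10
check: Δy/Fy = (41/50) / (41/5) = 1/10 ✓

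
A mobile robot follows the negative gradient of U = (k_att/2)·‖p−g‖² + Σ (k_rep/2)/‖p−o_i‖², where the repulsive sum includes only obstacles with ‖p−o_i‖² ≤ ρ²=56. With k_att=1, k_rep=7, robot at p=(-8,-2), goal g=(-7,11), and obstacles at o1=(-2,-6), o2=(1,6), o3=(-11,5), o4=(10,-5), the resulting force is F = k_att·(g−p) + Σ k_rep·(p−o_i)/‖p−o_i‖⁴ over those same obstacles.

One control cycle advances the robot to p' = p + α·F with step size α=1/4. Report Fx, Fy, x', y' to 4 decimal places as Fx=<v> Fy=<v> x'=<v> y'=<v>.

Fx=0.9845 Fy=13.0104 x'=-7.7539 y'=1.2526

F_att = 1·(g−p) = 1·(1,13) = (1.0000,13.0000)
o1: d²=52 ≤ ρ²=56; F_rep = 7·(-6,4)/52² = (-0.0155,0.0104)
o2: d²=145 > ρ²=56 → inactive
o3: d²=58 > ρ²=56 → inactive
o4: d²=333 > ρ²=56 → inactive
F = F_att + ΣF_rep = (0.9845,13.0104)
p' = p + 1/4·F = (-7.7539,1.2526)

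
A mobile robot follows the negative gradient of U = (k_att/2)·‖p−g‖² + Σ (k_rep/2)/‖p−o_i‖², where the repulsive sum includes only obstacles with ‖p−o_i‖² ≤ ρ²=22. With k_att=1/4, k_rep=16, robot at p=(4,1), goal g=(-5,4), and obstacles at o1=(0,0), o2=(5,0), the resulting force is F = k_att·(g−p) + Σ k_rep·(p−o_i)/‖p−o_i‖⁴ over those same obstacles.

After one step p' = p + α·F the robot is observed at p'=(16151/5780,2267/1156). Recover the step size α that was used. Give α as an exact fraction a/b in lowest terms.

F_att = 1/4·(g−p) = 1/4·(-9,3) = (-2.2500,0.7500)
o1: d²=17 ≤ ρ²=22; F_rep = 16·(4,1)/17² = (0.2215,0.0554)
o2: d²=2 ≤ ρ²=22; F_rep = 16·(-1,1)/2² = (-4.0000,4.0000)
F = F_att + ΣF_rep = (-6.0285,4.8054)
Δp = p'−p = (-1.2057,0.9611); α = Δx/Fx = (-6969/5780) / (-6969/1156) = 1/5
check: Δy/Fy = (1111/1156) / (5555/1156) = 1/5 ✓

α = 1/5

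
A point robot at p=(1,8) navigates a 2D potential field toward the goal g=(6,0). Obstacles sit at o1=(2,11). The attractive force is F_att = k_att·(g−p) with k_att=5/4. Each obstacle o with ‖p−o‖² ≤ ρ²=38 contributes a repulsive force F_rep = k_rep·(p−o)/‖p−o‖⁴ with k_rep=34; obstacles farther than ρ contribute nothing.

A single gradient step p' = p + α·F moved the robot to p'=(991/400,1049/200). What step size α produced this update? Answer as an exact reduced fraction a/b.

α = 1/4

F_att = 5/4·(g−p) = 5/4·(5,-8) = (6.2500,-10.0000)
o1: d²=10 ≤ ρ²=38; F_rep = 34·(-1,-3)/10² = (-0.3400,-1.0200)
F = F_att + ΣF_rep = (5.9100,-11.0200)
Δp = p'−p = (1.4775,-2.7550); α = Δx/Fx = (591/400) / (591/100) = 1/4
check: Δy/Fy = (-551/200) / (-551/50) = 1/4 ✓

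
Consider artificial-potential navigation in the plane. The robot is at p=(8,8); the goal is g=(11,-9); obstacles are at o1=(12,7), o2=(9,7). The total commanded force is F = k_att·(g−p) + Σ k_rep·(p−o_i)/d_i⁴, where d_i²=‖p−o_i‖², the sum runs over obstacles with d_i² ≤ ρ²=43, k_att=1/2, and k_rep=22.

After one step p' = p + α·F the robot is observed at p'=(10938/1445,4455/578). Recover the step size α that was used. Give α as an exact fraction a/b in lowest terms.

α = 1/10

F_att = 1/2·(g−p) = 1/2·(3,-17) = (1.5000,-8.5000)
o1: d²=17 ≤ ρ²=43; F_rep = 22·(-4,1)/17² = (-0.3045,0.0761)
o2: d²=2 ≤ ρ²=43; F_rep = 22·(-1,1)/2² = (-5.5000,5.5000)
F = F_att + ΣF_rep = (-4.3045,-2.9239)
Δp = p'−p = (-0.4304,-0.2924); α = Δx/Fx = (-622/1445) / (-1244/289) = 1/10
check: Δy/Fy = (-169/578) / (-845/289) = 1/10 ✓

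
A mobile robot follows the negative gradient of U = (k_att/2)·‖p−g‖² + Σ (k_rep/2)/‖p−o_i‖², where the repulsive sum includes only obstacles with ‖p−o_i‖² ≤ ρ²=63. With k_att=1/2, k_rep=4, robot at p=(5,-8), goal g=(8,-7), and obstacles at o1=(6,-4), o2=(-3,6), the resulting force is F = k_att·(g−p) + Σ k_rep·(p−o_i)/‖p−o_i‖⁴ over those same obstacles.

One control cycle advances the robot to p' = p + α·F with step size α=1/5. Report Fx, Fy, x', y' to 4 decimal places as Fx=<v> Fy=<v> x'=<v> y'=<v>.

Fx=1.4862 Fy=0.4446 x'=5.2972 y'=-7.9111

F_att = 1/2·(g−p) = 1/2·(3,1) = (1.5000,0.5000)
o1: d²=17 ≤ ρ²=63; F_rep = 4·(-1,-4)/17² = (-0.0138,-0.0554)
o2: d²=260 > ρ²=63 → inactive
F = F_att + ΣF_rep = (1.4862,0.4446)
p' = p + 1/5·F = (5.2972,-7.9111)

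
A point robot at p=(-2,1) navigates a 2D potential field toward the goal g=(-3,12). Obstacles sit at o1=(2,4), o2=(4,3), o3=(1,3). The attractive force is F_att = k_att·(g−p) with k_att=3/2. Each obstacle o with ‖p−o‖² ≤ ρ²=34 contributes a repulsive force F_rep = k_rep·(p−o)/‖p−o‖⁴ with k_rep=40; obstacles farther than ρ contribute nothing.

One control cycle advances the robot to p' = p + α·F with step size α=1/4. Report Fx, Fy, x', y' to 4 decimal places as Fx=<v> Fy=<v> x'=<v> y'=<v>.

F_att = 3/2·(g−p) = 3/2·(-1,11) = (-1.5000,16.5000)
o1: d²=25 ≤ ρ²=34; F_rep = 40·(-4,-3)/25² = (-0.2560,-0.1920)
o2: d²=40 > ρ²=34 → inactive
o3: d²=13 ≤ ρ²=34; F_rep = 40·(-3,-2)/13² = (-0.7101,-0.4734)
F = F_att + ΣF_rep = (-2.4661,15.8346)
p' = p + 1/4·F = (-2.6165,4.9587)

Fx=-2.4661 Fy=15.8346 x'=-2.6165 y'=4.9587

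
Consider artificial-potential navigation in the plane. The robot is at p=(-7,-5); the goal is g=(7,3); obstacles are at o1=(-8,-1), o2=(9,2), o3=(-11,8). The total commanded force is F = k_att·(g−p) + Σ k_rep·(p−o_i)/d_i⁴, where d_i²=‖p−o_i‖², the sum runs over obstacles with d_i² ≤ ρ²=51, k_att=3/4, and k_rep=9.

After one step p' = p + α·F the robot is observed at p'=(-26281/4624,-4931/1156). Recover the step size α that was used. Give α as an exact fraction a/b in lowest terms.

F_att = 3/4·(g−p) = 3/4·(14,8) = (10.5000,6.0000)
o1: d²=17 ≤ ρ²=51; F_rep = 9·(1,-4)/17² = (0.0311,-0.1246)
o2: d²=305 > ρ²=51 → inactive
o3: d²=185 > ρ²=51 → inactive
F = F_att + ΣF_rep = (10.5311,5.8754)
Δp = p'−p = (1.3164,0.7344); α = Δx/Fx = (6087/4624) / (6087/578) = 1/8
check: Δy/Fy = (849/1156) / (1698/289) = 1/8 ✓

α = 1/8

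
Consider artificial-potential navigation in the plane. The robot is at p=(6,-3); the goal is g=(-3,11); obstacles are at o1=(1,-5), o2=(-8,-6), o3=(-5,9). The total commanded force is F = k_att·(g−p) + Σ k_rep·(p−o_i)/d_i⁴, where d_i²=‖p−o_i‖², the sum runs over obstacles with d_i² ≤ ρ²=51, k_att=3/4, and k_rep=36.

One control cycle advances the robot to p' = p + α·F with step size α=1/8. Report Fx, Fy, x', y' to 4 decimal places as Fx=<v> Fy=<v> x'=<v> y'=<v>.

Fx=-6.5360 Fy=10.5856 x'=5.1830 y'=-1.6768

F_att = 3/4·(g−p) = 3/4·(-9,14) = (-6.7500,10.5000)
o1: d²=29 ≤ ρ²=51; F_rep = 36·(5,2)/29² = (0.2140,0.0856)
o2: d²=205 > ρ²=51 → inactive
o3: d²=265 > ρ²=51 → inactive
F = F_att + ΣF_rep = (-6.5360,10.5856)
p' = p + 1/8·F = (5.1830,-1.6768)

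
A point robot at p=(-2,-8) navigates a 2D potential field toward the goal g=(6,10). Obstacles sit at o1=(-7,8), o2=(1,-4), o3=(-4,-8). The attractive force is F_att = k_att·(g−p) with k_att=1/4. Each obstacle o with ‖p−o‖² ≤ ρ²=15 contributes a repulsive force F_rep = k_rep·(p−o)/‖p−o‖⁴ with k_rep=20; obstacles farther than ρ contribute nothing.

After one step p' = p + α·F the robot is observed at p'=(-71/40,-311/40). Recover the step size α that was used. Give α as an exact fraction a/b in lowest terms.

α = 1/20

F_att = 1/4·(g−p) = 1/4·(8,18) = (2.0000,4.5000)
o1: d²=281 > ρ²=15 → inactive
o2: d²=25 > ρ²=15 → inactive
o3: d²=4 ≤ ρ²=15; F_rep = 20·(2,0)/4² = (2.5000,0.0000)
F = F_att + ΣF_rep = (4.5000,4.5000)
Δp = p'−p = (0.2250,0.2250); α = Δx/Fx = (9/40) / (9/2) = 1/20
check: Δy/Fy = (9/40) / (9/2) = 1/20 ✓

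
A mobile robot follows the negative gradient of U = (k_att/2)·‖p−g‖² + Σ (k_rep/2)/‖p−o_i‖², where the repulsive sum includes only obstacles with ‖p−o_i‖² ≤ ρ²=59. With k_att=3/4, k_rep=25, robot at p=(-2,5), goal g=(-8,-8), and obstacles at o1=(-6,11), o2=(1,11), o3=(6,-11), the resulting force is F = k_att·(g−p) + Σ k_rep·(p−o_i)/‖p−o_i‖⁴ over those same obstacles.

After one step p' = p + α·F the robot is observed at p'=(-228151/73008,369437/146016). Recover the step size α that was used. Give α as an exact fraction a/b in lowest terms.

F_att = 3/4·(g−p) = 3/4·(-6,-13) = (-4.5000,-9.7500)
o1: d²=52 ≤ ρ²=59; F_rep = 25·(4,-6)/52² = (0.0370,-0.0555)
o2: d²=45 ≤ ρ²=59; F_rep = 25·(-3,-6)/45² = (-0.0370,-0.0741)
o3: d²=320 > ρ²=59 → inactive
F = F_att + ΣF_rep = (-4.5001,-9.8795)
Δp = p'−p = (-1.1250,-2.4699); α = Δx/Fx = (-82135/73008) / (-82135/18252) = 1/4
check: Δy/Fy = (-360643/146016) / (-360643/36504) = 1/4 ✓

α = 1/4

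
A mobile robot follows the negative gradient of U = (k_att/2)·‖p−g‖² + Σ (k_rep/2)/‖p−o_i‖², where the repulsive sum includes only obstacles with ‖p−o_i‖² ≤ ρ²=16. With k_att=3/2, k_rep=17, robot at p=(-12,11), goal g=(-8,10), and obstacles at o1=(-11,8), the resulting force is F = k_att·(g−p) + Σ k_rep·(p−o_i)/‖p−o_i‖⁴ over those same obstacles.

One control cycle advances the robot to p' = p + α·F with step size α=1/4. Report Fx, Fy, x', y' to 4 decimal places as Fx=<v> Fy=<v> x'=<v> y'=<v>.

F_att = 3/2·(g−p) = 3/2·(4,-1) = (6.0000,-1.5000)
o1: d²=10 ≤ ρ²=16; F_rep = 17·(-1,3)/10² = (-0.1700,0.5100)
F = F_att + ΣF_rep = (5.8300,-0.9900)
p' = p + 1/4·F = (-10.5425,10.7525)

Fx=5.8300 Fy=-0.9900 x'=-10.5425 y'=10.7525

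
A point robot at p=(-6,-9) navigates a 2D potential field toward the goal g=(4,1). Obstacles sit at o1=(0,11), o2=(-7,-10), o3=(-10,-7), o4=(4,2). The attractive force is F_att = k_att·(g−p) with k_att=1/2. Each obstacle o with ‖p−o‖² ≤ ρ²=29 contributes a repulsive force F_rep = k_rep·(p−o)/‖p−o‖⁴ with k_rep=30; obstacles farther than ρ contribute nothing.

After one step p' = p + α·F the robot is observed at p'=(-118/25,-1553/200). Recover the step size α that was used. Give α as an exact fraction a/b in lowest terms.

F_att = 1/2·(g−p) = 1/2·(10,10) = (5.0000,5.0000)
o1: d²=436 > ρ²=29 → inactive
o2: d²=2 ≤ ρ²=29; F_rep = 30·(1,1)/2² = (7.5000,7.5000)
o3: d²=20 ≤ ρ²=29; F_rep = 30·(4,-2)/20² = (0.3000,-0.1500)
o4: d²=221 > ρ²=29 → inactive
F = F_att + ΣF_rep = (12.8000,12.3500)
Δp = p'−p = (1.2800,1.2350); α = Δx/Fx = (32/25) / (64/5) = 1/10
check: Δy/Fy = (247/200) / (247/20) = 1/10 ✓

α = 1/10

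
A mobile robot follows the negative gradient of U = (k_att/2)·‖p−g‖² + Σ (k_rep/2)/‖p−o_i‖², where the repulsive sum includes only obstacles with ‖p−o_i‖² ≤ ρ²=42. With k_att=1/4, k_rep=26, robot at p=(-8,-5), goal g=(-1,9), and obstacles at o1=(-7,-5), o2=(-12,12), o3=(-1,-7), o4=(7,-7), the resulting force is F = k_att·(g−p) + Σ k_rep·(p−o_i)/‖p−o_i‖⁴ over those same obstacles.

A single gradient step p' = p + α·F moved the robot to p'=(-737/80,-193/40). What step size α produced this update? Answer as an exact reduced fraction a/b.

α = 1/20

F_att = 1/4·(g−p) = 1/4·(7,14) = (1.7500,3.5000)
o1: d²=1 ≤ ρ²=42; F_rep = 26·(-1,0)/1² = (-26.0000,0.0000)
o2: d²=305 > ρ²=42 → inactive
o3: d²=53 > ρ²=42 → inactive
o4: d²=229 > ρ²=42 → inactive
F = F_att + ΣF_rep = (-24.2500,3.5000)
Δp = p'−p = (-1.2125,0.1750); α = Δx/Fx = (-97/80) / (-97/4) = 1/20
check: Δy/Fy = (7/40) / (7/2) = 1/20 ✓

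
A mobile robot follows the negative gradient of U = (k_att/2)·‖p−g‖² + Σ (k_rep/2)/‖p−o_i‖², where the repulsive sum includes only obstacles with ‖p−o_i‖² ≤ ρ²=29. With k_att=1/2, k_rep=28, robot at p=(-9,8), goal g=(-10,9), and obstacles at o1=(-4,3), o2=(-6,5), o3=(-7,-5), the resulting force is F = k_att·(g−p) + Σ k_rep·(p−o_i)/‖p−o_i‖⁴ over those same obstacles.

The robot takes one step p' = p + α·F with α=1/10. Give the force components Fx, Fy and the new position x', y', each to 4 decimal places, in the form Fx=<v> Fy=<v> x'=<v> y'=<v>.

Fx=-0.7593 Fy=0.7593 x'=-9.0759 y'=8.0759

F_att = 1/2·(g−p) = 1/2·(-1,1) = (-0.5000,0.5000)
o1: d²=50 > ρ²=29 → inactive
o2: d²=18 ≤ ρ²=29; F_rep = 28·(-3,3)/18² = (-0.2593,0.2593)
o3: d²=173 > ρ²=29 → inactive
F = F_att + ΣF_rep = (-0.7593,0.7593)
p' = p + 1/10·F = (-9.0759,8.0759)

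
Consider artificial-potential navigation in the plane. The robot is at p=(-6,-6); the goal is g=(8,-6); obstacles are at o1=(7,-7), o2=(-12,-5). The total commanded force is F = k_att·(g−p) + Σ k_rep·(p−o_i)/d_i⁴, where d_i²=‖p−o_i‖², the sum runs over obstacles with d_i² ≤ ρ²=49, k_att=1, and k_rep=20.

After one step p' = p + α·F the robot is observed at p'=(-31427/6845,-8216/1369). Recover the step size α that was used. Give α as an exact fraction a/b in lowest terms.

F_att = 1·(g−p) = 1·(14,0) = (14.0000,0.0000)
o1: d²=170 > ρ²=49 → inactive
o2: d²=37 ≤ ρ²=49; F_rep = 20·(6,-1)/37² = (0.0877,-0.0146)
F = F_att + ΣF_rep = (14.0877,-0.0146)
Δp = p'−p = (1.4088,-0.0015); α = Δx/Fx = (9643/6845) / (19286/1369) = 1/10
check: Δy/Fy = (-2/1369) / (-20/1369) = 1/10 ✓

α = 1/10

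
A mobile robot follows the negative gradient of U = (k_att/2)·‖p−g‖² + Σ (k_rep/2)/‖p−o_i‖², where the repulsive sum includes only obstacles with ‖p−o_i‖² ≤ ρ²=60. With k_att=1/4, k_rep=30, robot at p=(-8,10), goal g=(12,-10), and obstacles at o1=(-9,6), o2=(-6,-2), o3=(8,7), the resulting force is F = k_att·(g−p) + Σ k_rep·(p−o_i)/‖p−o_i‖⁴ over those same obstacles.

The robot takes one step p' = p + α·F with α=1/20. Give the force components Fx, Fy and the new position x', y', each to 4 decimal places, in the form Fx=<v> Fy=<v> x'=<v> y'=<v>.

Fx=5.1038 Fy=-4.5848 x'=-7.7448 y'=9.7708

F_att = 1/4·(g−p) = 1/4·(20,-20) = (5.0000,-5.0000)
o1: d²=17 ≤ ρ²=60; F_rep = 30·(1,4)/17² = (0.1038,0.4152)
o2: d²=148 > ρ²=60 → inactive
o3: d²=265 > ρ²=60 → inactive
F = F_att + ΣF_rep = (5.1038,-4.5848)
p' = p + 1/20·F = (-7.7448,9.7708)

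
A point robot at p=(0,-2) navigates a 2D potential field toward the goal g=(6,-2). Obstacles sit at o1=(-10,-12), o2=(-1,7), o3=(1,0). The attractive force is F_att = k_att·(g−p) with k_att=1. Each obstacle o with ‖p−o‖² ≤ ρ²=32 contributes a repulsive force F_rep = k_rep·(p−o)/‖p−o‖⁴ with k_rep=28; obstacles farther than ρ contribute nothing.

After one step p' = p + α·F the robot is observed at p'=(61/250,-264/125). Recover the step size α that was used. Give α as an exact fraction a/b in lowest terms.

F_att = 1·(g−p) = 1·(6,0) = (6.0000,0.0000)
o1: d²=200 > ρ²=32 → inactive
o2: d²=82 > ρ²=32 → inactive
o3: d²=5 ≤ ρ²=32; F_rep = 28·(-1,-2)/5² = (-1.1200,-2.2400)
F = F_att + ΣF_rep = (4.8800,-2.2400)
Δp = p'−p = (0.2440,-0.1120); α = Δx/Fx = (61/250) / (122/25) = 1/20
check: Δy/Fy = (-14/125) / (-56/25) = 1/20 ✓

α = 1/20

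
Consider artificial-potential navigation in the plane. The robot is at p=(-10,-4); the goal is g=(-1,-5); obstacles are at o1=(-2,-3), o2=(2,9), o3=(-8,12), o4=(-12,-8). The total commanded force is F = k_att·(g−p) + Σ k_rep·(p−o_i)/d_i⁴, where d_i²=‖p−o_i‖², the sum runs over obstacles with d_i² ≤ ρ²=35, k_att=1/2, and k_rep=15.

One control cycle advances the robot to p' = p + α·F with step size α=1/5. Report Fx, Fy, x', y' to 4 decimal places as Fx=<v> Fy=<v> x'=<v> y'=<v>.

Fx=4.5750 Fy=-0.3500 x'=-9.0850 y'=-4.0700

F_att = 1/2·(g−p) = 1/2·(9,-1) = (4.5000,-0.5000)
o1: d²=65 > ρ²=35 → inactive
o2: d²=313 > ρ²=35 → inactive
o3: d²=260 > ρ²=35 → inactive
o4: d²=20 ≤ ρ²=35; F_rep = 15·(2,4)/20² = (0.0750,0.1500)
F = F_att + ΣF_rep = (4.5750,-0.3500)
p' = p + 1/5·F = (-9.0850,-4.0700)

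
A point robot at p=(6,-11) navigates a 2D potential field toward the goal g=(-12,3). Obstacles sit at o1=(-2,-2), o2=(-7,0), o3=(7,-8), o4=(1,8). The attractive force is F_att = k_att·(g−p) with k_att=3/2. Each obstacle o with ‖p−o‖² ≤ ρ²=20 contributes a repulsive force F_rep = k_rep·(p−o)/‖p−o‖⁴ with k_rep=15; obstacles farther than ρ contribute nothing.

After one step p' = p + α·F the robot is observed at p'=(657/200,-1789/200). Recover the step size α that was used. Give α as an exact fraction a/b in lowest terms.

α = 1/10

F_att = 3/2·(g−p) = 3/2·(-18,14) = (-27.0000,21.0000)
o1: d²=145 > ρ²=20 → inactive
o2: d²=290 > ρ²=20 → inactive
o3: d²=10 ≤ ρ²=20; F_rep = 15·(-1,-3)/10² = (-0.1500,-0.4500)
o4: d²=386 > ρ²=20 → inactive
F = F_att + ΣF_rep = (-27.1500,20.5500)
Δp = p'−p = (-2.7150,2.0550); α = Δx/Fx = (-543/200) / (-543/20) = 1/10
check: Δy/Fy = (411/200) / (411/20) = 1/10 ✓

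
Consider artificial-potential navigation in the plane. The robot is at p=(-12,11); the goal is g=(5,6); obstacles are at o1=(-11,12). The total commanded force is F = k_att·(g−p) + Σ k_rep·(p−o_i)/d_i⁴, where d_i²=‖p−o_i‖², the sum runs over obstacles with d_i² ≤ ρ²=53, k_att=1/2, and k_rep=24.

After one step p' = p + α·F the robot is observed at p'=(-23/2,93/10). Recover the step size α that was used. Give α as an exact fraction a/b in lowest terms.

F_att = 1/2·(g−p) = 1/2·(17,-5) = (8.5000,-2.5000)
o1: d²=2 ≤ ρ²=53; F_rep = 24·(-1,-1)/2² = (-6.0000,-6.0000)
F = F_att + ΣF_rep = (2.5000,-8.5000)
Δp = p'−p = (0.5000,-1.7000); α = Δx/Fx = (1/2) / (5/2) = 1/5
check: Δy/Fy = (-17/10) / (-17/2) = 1/5 ✓

α = 1/5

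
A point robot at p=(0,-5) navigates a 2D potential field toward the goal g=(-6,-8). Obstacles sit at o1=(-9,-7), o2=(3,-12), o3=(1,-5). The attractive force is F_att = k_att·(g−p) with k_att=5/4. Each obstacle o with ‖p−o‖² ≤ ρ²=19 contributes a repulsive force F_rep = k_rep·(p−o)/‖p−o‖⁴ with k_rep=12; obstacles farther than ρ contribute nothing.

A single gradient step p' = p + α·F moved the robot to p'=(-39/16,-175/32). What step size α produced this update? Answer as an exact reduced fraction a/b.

α = 1/8

F_att = 5/4·(g−p) = 5/4·(-6,-3) = (-7.5000,-3.7500)
o1: d²=85 > ρ²=19 → inactive
o2: d²=58 > ρ²=19 → inactive
o3: d²=1 ≤ ρ²=19; F_rep = 12·(-1,0)/1² = (-12.0000,0.0000)
F = F_att + ΣF_rep = (-19.5000,-3.7500)
Δp = p'−p = (-2.4375,-0.4688); α = Δx/Fx = (-39/16) / (-39/2) = 1/8
check: Δy/Fy = (-15/32) / (-15/4) = 1/8 ✓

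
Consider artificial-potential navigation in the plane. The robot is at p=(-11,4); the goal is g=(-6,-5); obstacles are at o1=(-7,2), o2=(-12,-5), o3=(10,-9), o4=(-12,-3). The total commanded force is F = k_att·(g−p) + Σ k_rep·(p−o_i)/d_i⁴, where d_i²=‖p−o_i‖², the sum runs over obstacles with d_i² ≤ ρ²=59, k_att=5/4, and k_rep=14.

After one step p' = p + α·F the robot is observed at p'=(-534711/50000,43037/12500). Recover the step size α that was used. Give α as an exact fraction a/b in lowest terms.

α = 1/20

F_att = 5/4·(g−p) = 5/4·(5,-9) = (6.2500,-11.2500)
o1: d²=20 ≤ ρ²=59; F_rep = 14·(-4,2)/20² = (-0.1400,0.0700)
o2: d²=82 > ρ²=59 → inactive
o3: d²=610 > ρ²=59 → inactive
o4: d²=50 ≤ ρ²=59; F_rep = 14·(1,7)/50² = (0.0056,0.0392)
F = F_att + ΣF_rep = (6.1156,-11.1408)
Δp = p'−p = (0.3058,-0.5570); α = Δx/Fx = (15289/50000) / (15289/2500) = 1/20
check: Δy/Fy = (-6963/12500) / (-6963/625) = 1/20 ✓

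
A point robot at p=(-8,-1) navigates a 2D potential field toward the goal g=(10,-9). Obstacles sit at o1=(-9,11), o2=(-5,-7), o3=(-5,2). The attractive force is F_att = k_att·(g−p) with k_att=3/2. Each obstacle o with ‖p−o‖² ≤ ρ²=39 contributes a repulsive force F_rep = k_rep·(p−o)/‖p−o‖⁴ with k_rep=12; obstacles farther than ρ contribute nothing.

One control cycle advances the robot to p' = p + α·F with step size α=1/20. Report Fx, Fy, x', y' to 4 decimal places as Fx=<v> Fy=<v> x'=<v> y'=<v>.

F_att = 3/2·(g−p) = 3/2·(18,-8) = (27.0000,-12.0000)
o1: d²=145 > ρ²=39 → inactive
o2: d²=45 > ρ²=39 → inactive
o3: d²=18 ≤ ρ²=39; F_rep = 12·(-3,-3)/18² = (-0.1111,-0.1111)
F = F_att + ΣF_rep = (26.8889,-12.1111)
p' = p + 1/20·F = (-6.6556,-1.6056)

Fx=26.8889 Fy=-12.1111 x'=-6.6556 y'=-1.6056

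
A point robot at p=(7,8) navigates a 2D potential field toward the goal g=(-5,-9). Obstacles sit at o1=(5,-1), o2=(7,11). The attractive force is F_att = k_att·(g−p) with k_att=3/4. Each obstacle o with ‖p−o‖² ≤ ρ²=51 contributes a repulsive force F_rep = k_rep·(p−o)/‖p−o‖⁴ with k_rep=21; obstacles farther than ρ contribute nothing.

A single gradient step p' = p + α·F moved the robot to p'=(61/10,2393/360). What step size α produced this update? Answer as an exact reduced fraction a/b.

F_att = 3/4·(g−p) = 3/4·(-12,-17) = (-9.0000,-12.7500)
o1: d²=85 > ρ²=51 → inactive
o2: d²=9 ≤ ρ²=51; F_rep = 21·(0,-3)/9² = (0.0000,-0.7778)
F = F_att + ΣF_rep = (-9.0000,-13.5278)
Δp = p'−p = (-0.9000,-1.3528); α = Δx/Fx = (-9/10) / (-9) = 1/10
check: Δy/Fy = (-487/360) / (-487/36) = 1/10 ✓

α = 1/10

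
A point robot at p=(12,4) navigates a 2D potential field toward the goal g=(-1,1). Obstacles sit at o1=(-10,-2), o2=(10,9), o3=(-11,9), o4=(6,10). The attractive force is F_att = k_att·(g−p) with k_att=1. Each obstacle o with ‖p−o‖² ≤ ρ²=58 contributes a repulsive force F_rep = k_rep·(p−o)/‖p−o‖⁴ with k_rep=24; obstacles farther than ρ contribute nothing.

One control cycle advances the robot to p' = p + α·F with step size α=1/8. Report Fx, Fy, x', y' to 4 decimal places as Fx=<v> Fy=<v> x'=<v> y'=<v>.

F_att = 1·(g−p) = 1·(-13,-3) = (-13.0000,-3.0000)
o1: d²=520 > ρ²=58 → inactive
o2: d²=29 ≤ ρ²=58; F_rep = 24·(2,-5)/29² = (0.0571,-0.1427)
o3: d²=554 > ρ²=58 → inactive
o4: d²=72 > ρ²=58 → inactive
F = F_att + ΣF_rep = (-12.9429,-3.1427)
p' = p + 1/8·F = (10.3821,3.6072)

Fx=-12.9429 Fy=-3.1427 x'=10.3821 y'=3.6072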